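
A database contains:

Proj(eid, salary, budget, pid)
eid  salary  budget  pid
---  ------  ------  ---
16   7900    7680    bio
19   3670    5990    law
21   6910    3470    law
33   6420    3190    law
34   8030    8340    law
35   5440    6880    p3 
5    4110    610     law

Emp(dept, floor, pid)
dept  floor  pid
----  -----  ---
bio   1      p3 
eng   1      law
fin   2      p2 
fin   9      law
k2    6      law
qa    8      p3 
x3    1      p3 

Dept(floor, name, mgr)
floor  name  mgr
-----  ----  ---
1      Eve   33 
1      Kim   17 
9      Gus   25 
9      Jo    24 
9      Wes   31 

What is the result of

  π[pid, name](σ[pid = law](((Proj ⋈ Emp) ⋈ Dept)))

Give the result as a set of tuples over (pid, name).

{(law, Eve), (law, Gus), (law, Jo), (law, Kim), (law, Wes)}

Joining Proj and Emp on pid yields {(19, 3670, 5990, law, eng, 1), (19, 3670, 5990, law, fin, 9), (19, 3670, 5990, law, k2, 6), (21, 6910, 3470, law, eng, 1), (21, 6910, 3470, law, fin, 9), (21, 6910, 3470, law, k2, 6), (33, 6420, 3190, law, eng, 1), (33, 6420, 3190, law, fin, 9), (33, 6420, 3190, law, k2, 6), (34, 8030, 8340, law, eng, 1), (34, 8030, 8340, law, fin, 9), (34, 8030, 8340, law, k2, 6), (35, 5440, 6880, p3, bio, 1), (35, 5440, 6880, p3, qa, 8), (35, 5440, 6880, p3, x3, 1), (5, 4110, 610, law, eng, 1), (5, 4110, 610, law, fin, 9), (5, 4110, 610, law, k2, 6)}.
Joining (Proj ⋈ Emp) and Dept on floor yields {(19, 3670, 5990, law, eng, 1, Eve, 33), (19, 3670, 5990, law, eng, 1, Kim, 17), (19, 3670, 5990, law, fin, 9, Gus, 25), (19, 3670, 5990, law, fin, 9, Jo, 24), (19, 3670, 5990, law, fin, 9, Wes, 31), (21, 6910, 3470, law, eng, 1, Eve, 33), (21, 6910, 3470, law, eng, 1, Kim, 17), (21, 6910, 3470, law, fin, 9, Gus, 25), (21, 6910, 3470, law, fin, 9, Jo, 24), (21, 6910, 3470, law, fin, 9, Wes, 31), (33, 6420, 3190, law, eng, 1, Eve, 33), (33, 6420, 3190, law, eng, 1, Kim, 17), (33, 6420, 3190, law, fin, 9, Gus, 25), (33, 6420, 3190, law, fin, 9, Jo, 24), (33, 6420, 3190, law, fin, 9, Wes, 31), (34, 8030, 8340, law, eng, 1, Eve, 33), (34, 8030, 8340, law, eng, 1, Kim, 17), (34, 8030, 8340, law, fin, 9, Gus, 25), (34, 8030, 8340, law, fin, 9, Jo, 24), (34, 8030, 8340, law, fin, 9, Wes, 31), (35, 5440, 6880, p3, bio, 1, Eve, 33), (35, 5440, 6880, p3, bio, 1, Kim, 17), (35, 5440, 6880, p3, x3, 1, Eve, 33), (35, 5440, 6880, p3, x3, 1, Kim, 17), (5, 4110, 610, law, eng, 1, Eve, 33), (5, 4110, 610, law, eng, 1, Kim, 17), (5, 4110, 610, law, fin, 9, Gus, 25), (5, 4110, 610, law, fin, 9, Jo, 24), (5, 4110, 610, law, fin, 9, Wes, 31)}.
Filtering on pid = law leaves {(19, 3670, 5990, law, eng, 1, Eve, 33), (19, 3670, 5990, law, eng, 1, Kim, 17), (19, 3670, 5990, law, fin, 9, Gus, 25), (19, 3670, 5990, law, fin, 9, Jo, 24), (19, 3670, 5990, law, fin, 9, Wes, 31), (21, 6910, 3470, law, eng, 1, Eve, 33), (21, 6910, 3470, law, eng, 1, Kim, 17), (21, 6910, 3470, law, fin, 9, Gus, 25), (21, 6910, 3470, law, fin, 9, Jo, 24), (21, 6910, 3470, law, fin, 9, Wes, 31), (33, 6420, 3190, law, eng, 1, Eve, 33), (33, 6420, 3190, law, eng, 1, Kim, 17), (33, 6420, 3190, law, fin, 9, Gus, 25), (33, 6420, 3190, law, fin, 9, Jo, 24), (33, 6420, 3190, law, fin, 9, Wes, 31), (34, 8030, 8340, law, eng, 1, Eve, 33), (34, 8030, 8340, law, eng, 1, Kim, 17), (34, 8030, 8340, law, fin, 9, Gus, 25), (34, 8030, 8340, law, fin, 9, Jo, 24), (34, 8030, 8340, law, fin, 9, Wes, 31), (5, 4110, 610, law, eng, 1, Eve, 33), (5, 4110, 610, law, eng, 1, Kim, 17), (5, 4110, 610, law, fin, 9, Gus, 25), (5, 4110, 610, law, fin, 9, Jo, 24), (5, 4110, 610, law, fin, 9, Wes, 31)}.
π_{pid, name} gives {(law, Eve), (law, Gus), (law, Jo), (law, Kim), (law, Wes)} (20 duplicate(s) eliminated).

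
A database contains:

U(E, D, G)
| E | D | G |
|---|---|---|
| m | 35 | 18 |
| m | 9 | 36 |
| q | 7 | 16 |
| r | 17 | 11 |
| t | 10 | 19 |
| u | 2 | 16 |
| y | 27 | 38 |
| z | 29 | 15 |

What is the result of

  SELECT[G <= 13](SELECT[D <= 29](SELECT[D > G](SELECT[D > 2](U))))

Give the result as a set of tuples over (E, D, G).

{(r, 17, 11)}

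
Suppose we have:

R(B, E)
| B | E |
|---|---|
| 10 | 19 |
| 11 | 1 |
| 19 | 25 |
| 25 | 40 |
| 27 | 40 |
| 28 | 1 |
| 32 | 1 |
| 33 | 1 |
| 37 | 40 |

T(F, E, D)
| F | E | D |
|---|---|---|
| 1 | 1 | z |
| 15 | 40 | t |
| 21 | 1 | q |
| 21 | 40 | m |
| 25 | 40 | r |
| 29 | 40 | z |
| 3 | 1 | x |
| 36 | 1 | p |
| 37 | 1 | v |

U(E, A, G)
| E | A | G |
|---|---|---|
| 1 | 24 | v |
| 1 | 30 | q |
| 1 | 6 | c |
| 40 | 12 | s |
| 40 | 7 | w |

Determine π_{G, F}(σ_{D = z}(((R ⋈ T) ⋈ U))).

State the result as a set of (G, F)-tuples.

{(c, 1), (q, 1), (s, 29), (v, 1), (w, 29)}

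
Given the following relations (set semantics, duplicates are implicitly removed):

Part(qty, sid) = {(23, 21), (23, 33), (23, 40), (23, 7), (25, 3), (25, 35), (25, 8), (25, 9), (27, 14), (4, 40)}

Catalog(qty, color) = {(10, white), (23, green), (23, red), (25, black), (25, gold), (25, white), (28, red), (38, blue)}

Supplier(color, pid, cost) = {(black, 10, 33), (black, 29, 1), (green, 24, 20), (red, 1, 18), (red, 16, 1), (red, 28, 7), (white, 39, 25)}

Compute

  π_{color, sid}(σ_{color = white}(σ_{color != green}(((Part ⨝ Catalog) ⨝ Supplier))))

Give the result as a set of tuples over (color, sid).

Natural join on qty: {(23, 21, green), (23, 21, red), (23, 33, green), (23, 33, red), (23, 40, green), (23, 40, red), (23, 7, green), (23, 7, red), (25, 3, black), (25, 3, gold), (25, 3, white), (25, 35, black), (25, 35, gold), (25, 35, white), (25, 8, black), (25, 8, gold), (25, 8, white), (25, 9, black), (25, 9, gold), (25, 9, white)}
Natural join on color: {(23, 21, green, 24, 20), (23, 21, red, 1, 18), (23, 21, red, 16, 1), (23, 21, red, 28, 7), (23, 33, green, 24, 20), (23, 33, red, 1, 18), (23, 33, red, 16, 1), (23, 33, red, 28, 7), (23, 40, green, 24, 20), (23, 40, red, 1, 18), (23, 40, red, 16, 1), (23, 40, red, 28, 7), (23, 7, green, 24, 20), (23, 7, red, 1, 18), (23, 7, red, 16, 1), (23, 7, red, 28, 7), (25, 3, black, 10, 33), (25, 3, black, 29, 1), (25, 3, white, 39, 25), (25, 35, black, 10, 33), (25, 35, black, 29, 1), (25, 35, white, 39, 25), (25, 8, black, 10, 33), (25, 8, black, 29, 1), (25, 8, white, 39, 25), (25, 9, black, 10, 33), (25, 9, black, 29, 1), (25, 9, white, 39, 25)}
σ[color != green]: keep tuples satisfying color != green → {(23, 21, red, 1, 18), (23, 21, red, 16, 1), (23, 21, red, 28, 7), (23, 33, red, 1, 18), (23, 33, red, 16, 1), (23, 33, red, 28, 7), (23, 40, red, 1, 18), (23, 40, red, 16, 1), (23, 40, red, 28, 7), (23, 7, red, 1, 18), (23, 7, red, 16, 1), (23, 7, red, 28, 7), (25, 3, black, 10, 33), (25, 3, black, 29, 1), (25, 3, white, 39, 25), (25, 35, black, 10, 33), (25, 35, black, 29, 1), (25, 35, white, 39, 25), (25, 8, black, 10, 33), (25, 8, black, 29, 1), (25, 8, white, 39, 25), (25, 9, black, 10, 33), (25, 9, black, 29, 1), (25, 9, white, 39, 25)}
σ[color = white]: keep tuples satisfying color = white → {(25, 3, white, 39, 25), (25, 35, white, 39, 25), (25, 8, white, 39, 25), (25, 9, white, 39, 25)}
π[color, sid]: project onto (color, sid) → {(white, 3), (white, 35), (white, 8), (white, 9)}

{(white, 3), (white, 35), (white, 8), (white, 9)}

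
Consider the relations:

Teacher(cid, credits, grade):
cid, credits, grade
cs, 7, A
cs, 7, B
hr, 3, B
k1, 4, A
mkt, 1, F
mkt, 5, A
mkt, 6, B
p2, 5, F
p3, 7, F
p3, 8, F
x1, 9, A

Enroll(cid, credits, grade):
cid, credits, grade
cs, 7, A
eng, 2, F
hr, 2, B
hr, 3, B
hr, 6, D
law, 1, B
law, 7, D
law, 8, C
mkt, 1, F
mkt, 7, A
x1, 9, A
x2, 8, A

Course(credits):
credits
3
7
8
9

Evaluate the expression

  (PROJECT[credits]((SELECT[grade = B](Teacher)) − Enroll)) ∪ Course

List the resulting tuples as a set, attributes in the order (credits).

σ[grade = B]: keep tuples satisfying grade = B → {(cs, 7, B), (hr, 3, B), (mkt, 6, B)}
Taking the difference: {(cs, 7, B), (mkt, 6, B)}
π[credits]: project onto (credits) → {6, 7}
Taking the union: {3, 6, 7, 8, 9}

{3, 6, 7, 8, 9}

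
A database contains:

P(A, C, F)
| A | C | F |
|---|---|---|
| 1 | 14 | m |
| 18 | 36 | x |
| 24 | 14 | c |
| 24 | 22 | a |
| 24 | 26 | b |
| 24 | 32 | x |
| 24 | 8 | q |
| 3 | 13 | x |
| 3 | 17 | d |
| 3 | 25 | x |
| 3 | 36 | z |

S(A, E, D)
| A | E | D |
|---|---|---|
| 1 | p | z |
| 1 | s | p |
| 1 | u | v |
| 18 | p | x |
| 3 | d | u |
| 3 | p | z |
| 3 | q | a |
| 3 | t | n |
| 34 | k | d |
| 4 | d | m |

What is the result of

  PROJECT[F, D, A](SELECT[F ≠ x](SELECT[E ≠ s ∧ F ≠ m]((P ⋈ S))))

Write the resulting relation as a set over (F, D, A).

Natural join on A: {(1, 14, m, p, z), (1, 14, m, s, p), (1, 14, m, u, v), (18, 36, x, p, x), (3, 13, x, d, u), (3, 13, x, p, z), (3, 13, x, q, a), (3, 13, x, t, n), (3, 17, d, d, u), (3, 17, d, p, z), (3, 17, d, q, a), (3, 17, d, t, n), (3, 25, x, d, u), (3, 25, x, p, z), (3, 25, x, q, a), (3, 25, x, t, n), (3, 36, z, d, u), (3, 36, z, p, z), (3, 36, z, q, a), (3, 36, z, t, n)}
Apply σ_{E ≠ s ∧ F ≠ m}; surviving tuples: {(18, 36, x, p, x), (3, 13, x, d, u), (3, 13, x, p, z), (3, 13, x, q, a), (3, 13, x, t, n), (3, 17, d, d, u), (3, 17, d, p, z), (3, 17, d, q, a), (3, 17, d, t, n), (3, 25, x, d, u), (3, 25, x, p, z), (3, 25, x, q, a), (3, 25, x, t, n), (3, 36, z, d, u), (3, 36, z, p, z), (3, 36, z, q, a), (3, 36, z, t, n)}
Apply σ_{F ≠ x}; surviving tuples: {(3, 17, d, d, u), (3, 17, d, p, z), (3, 17, d, q, a), (3, 17, d, t, n), (3, 36, z, d, u), (3, 36, z, p, z), (3, 36, z, q, a), (3, 36, z, t, n)}
π_{F, D, A} gives {(d, a, 3), (d, n, 3), (d, u, 3), (d, z, 3), (z, a, 3), (z, n, 3), (z, u, 3), (z, z, 3)}.

{(d, a, 3), (d, n, 3), (d, u, 3), (d, z, 3), (z, a, 3), (z, n, 3), (z, u, 3), (z, z, 3)}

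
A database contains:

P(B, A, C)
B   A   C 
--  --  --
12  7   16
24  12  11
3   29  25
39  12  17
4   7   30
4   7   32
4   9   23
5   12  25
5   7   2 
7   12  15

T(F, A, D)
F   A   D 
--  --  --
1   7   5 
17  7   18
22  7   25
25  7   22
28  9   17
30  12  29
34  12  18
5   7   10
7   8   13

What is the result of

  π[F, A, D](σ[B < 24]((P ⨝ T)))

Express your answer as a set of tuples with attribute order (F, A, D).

Joining P and T on A yields {(12, 7, 16, 1, 5), (12, 7, 16, 17, 18), (12, 7, 16, 22, 25), (12, 7, 16, 25, 22), (12, 7, 16, 5, 10), (24, 12, 11, 30, 29), (24, 12, 11, 34, 18), (39, 12, 17, 30, 29), (39, 12, 17, 34, 18), (4, 7, 30, 1, 5), (4, 7, 30, 17, 18), (4, 7, 30, 22, 25), (4, 7, 30, 25, 22), (4, 7, 30, 5, 10), (4, 7, 32, 1, 5), (4, 7, 32, 17, 18), (4, 7, 32, 22, 25), (4, 7, 32, 25, 22), (4, 7, 32, 5, 10), (4, 9, 23, 28, 17), (5, 12, 25, 30, 29), (5, 12, 25, 34, 18), (5, 7, 2, 1, 5), (5, 7, 2, 17, 18), (5, 7, 2, 22, 25), (5, 7, 2, 25, 22), (5, 7, 2, 5, 10), (7, 12, 15, 30, 29), (7, 12, 15, 34, 18)}.
Filtering on B < 24 leaves {(12, 7, 16, 1, 5), (12, 7, 16, 17, 18), (12, 7, 16, 22, 25), (12, 7, 16, 25, 22), (12, 7, 16, 5, 10), (4, 7, 30, 1, 5), (4, 7, 30, 17, 18), (4, 7, 30, 22, 25), (4, 7, 30, 25, 22), (4, 7, 30, 5, 10), (4, 7, 32, 1, 5), (4, 7, 32, 17, 18), (4, 7, 32, 22, 25), (4, 7, 32, 25, 22), (4, 7, 32, 5, 10), (4, 9, 23, 28, 17), (5, 12, 25, 30, 29), (5, 12, 25, 34, 18), (5, 7, 2, 1, 5), (5, 7, 2, 17, 18), (5, 7, 2, 22, 25), (5, 7, 2, 25, 22), (5, 7, 2, 5, 10), (7, 12, 15, 30, 29), (7, 12, 15, 34, 18)}.
π[F, A, D]: project onto (F, A, D) (17 duplicate(s) eliminated) → {(1, 7, 5), (17, 7, 18), (22, 7, 25), (25, 7, 22), (28, 9, 17), (30, 12, 29), (34, 12, 18), (5, 7, 10)}

{(1, 7, 5), (17, 7, 18), (22, 7, 25), (25, 7, 22), (28, 9, 17), (30, 12, 29), (34, 12, 18), (5, 7, 10)}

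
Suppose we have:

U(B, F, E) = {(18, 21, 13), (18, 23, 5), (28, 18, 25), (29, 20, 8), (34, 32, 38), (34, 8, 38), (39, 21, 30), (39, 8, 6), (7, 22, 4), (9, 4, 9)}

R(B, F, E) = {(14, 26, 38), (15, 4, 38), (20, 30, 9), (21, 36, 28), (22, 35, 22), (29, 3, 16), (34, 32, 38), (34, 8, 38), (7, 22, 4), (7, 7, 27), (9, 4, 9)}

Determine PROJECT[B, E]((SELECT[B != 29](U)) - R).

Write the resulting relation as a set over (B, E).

{(18, 13), (18, 5), (28, 25), (39, 30), (39, 6)}

Apply σ_{B != 29}; surviving tuples: {(18, 21, 13), (18, 23, 5), (28, 18, 25), (34, 32, 38), (34, 8, 38), (39, 21, 30), (39, 8, 6), (7, 22, 4), (9, 4, 9)}
Set difference of the two operands is {(18, 21, 13), (18, 23, 5), (28, 18, 25), (39, 21, 30), (39, 8, 6)}.
π[B, E]: project onto (B, E) → {(18, 13), (18, 5), (28, 25), (39, 30), (39, 6)}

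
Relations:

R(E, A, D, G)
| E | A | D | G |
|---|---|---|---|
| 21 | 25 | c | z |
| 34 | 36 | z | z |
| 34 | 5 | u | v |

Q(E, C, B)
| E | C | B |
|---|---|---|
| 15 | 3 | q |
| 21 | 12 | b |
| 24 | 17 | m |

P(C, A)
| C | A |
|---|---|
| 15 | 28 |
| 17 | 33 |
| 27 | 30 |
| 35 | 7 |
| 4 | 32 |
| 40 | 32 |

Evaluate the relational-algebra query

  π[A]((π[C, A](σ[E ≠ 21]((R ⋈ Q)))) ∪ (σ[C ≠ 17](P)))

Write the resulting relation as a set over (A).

{28, 30, 32, 7}

R ⋈ Q (natural join on E): {(21, 25, c, z, 12, b)}
σ[E ≠ 21]: keep tuples satisfying E ≠ 21 → {}
Projecting to C, A: {}
σ[C ≠ 17]: keep tuples satisfying C ≠ 17 → {(15, 28), (27, 30), (35, 7), (4, 32), (40, 32)}
Taking the union: {(15, 28), (27, 30), (35, 7), (4, 32), (40, 32)}
Projecting to A (1 duplicate(s) eliminated): {28, 30, 32, 7}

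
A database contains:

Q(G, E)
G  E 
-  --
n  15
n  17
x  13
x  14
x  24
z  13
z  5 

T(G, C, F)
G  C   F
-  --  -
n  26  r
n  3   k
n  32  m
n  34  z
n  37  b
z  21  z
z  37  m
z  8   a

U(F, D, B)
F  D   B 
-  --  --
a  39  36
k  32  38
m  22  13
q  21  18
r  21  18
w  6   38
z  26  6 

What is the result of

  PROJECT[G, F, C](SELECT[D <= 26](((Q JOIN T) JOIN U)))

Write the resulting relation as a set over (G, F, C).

Q ⋈ T (natural join on G): {(n, 15, 26, r), (n, 15, 3, k), (n, 15, 32, m), (n, 15, 34, z), (n, 15, 37, b), (n, 17, 26, r), (n, 17, 3, k), (n, 17, 32, m), (n, 17, 34, z), (n, 17, 37, b), (z, 13, 21, z), (z, 13, 37, m), (z, 13, 8, a), (z, 5, 21, z), (z, 5, 37, m), (z, 5, 8, a)}
(Q JOIN T) ⋈ U (natural join on F): {(n, 15, 26, r, 21, 18), (n, 15, 3, k, 32, 38), (n, 15, 32, m, 22, 13), (n, 15, 34, z, 26, 6), (n, 17, 26, r, 21, 18), (n, 17, 3, k, 32, 38), (n, 17, 32, m, 22, 13), (n, 17, 34, z, 26, 6), (z, 13, 21, z, 26, 6), (z, 13, 37, m, 22, 13), (z, 13, 8, a, 39, 36), (z, 5, 21, z, 26, 6), (z, 5, 37, m, 22, 13), (z, 5, 8, a, 39, 36)}
Apply σ_{D <= 26}; surviving tuples: {(n, 15, 26, r, 21, 18), (n, 15, 32, m, 22, 13), (n, 15, 34, z, 26, 6), (n, 17, 26, r, 21, 18), (n, 17, 32, m, 22, 13), (n, 17, 34, z, 26, 6), (z, 13, 21, z, 26, 6), (z, 13, 37, m, 22, 13), (z, 5, 21, z, 26, 6), (z, 5, 37, m, 22, 13)}
Keep only column(s) G, F, C (5 duplicate(s) eliminated): {(n, m, 32), (n, r, 26), (n, z, 34), (z, m, 37), (z, z, 21)}

{(n, m, 32), (n, r, 26), (n, z, 34), (z, m, 37), (z, z, 21)}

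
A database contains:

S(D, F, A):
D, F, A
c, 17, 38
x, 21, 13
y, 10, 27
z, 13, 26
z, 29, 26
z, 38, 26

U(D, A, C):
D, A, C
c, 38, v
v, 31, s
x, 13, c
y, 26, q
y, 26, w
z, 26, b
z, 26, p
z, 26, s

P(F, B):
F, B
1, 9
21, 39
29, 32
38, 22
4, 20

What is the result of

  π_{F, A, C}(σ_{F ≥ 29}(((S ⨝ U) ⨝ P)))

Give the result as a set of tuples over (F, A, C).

Joining S and U on D, A yields {(c, 17, 38, v), (x, 21, 13, c), (z, 13, 26, b), (z, 13, 26, p), (z, 13, 26, s), (z, 29, 26, b), (z, 29, 26, p), (z, 29, 26, s), (z, 38, 26, b), (z, 38, 26, p), (z, 38, 26, s)}.
Joining (S ⨝ U) and P on F yields {(x, 21, 13, c, 39), (z, 29, 26, b, 32), (z, 29, 26, p, 32), (z, 29, 26, s, 32), (z, 38, 26, b, 22), (z, 38, 26, p, 22), (z, 38, 26, s, 22)}.
Filtering on F ≥ 29 leaves {(z, 29, 26, b, 32), (z, 29, 26, p, 32), (z, 29, 26, s, 32), (z, 38, 26, b, 22), (z, 38, 26, p, 22), (z, 38, 26, s, 22)}.
π[F, A, C]: project onto (F, A, C) → {(29, 26, b), (29, 26, p), (29, 26, s), (38, 26, b), (38, 26, p), (38, 26, s)}

{(29, 26, b), (29, 26, p), (29, 26, s), (38, 26, b), (38, 26, p), (38, 26, s)}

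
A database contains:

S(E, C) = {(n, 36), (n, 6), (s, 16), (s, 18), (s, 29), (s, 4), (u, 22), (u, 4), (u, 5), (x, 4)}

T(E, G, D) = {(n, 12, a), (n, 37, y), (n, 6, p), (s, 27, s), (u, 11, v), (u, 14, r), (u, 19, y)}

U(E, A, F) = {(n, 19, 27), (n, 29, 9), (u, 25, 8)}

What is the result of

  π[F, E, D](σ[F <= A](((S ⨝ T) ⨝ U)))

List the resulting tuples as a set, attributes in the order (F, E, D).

S ⋈ T (natural join on E): {(n, 36, 12, a), (n, 36, 37, y), (n, 36, 6, p), (n, 6, 12, a), (n, 6, 37, y), (n, 6, 6, p), (s, 16, 27, s), (s, 18, 27, s), (s, 29, 27, s), (s, 4, 27, s), (u, 22, 11, v), (u, 22, 14, r), (u, 22, 19, y), (u, 4, 11, v), (u, 4, 14, r), (u, 4, 19, y), (u, 5, 11, v), (u, 5, 14, r), (u, 5, 19, y)}
(S ⨝ T) ⋈ U (natural join on E): {(n, 36, 12, a, 19, 27), (n, 36, 12, a, 29, 9), (n, 36, 37, y, 19, 27), (n, 36, 37, y, 29, 9), (n, 36, 6, p, 19, 27), (n, 36, 6, p, 29, 9), (n, 6, 12, a, 19, 27), (n, 6, 12, a, 29, 9), (n, 6, 37, y, 19, 27), (n, 6, 37, y, 29, 9), (n, 6, 6, p, 19, 27), (n, 6, 6, p, 29, 9), (u, 22, 11, v, 25, 8), (u, 22, 14, r, 25, 8), (u, 22, 19, y, 25, 8), (u, 4, 11, v, 25, 8), (u, 4, 14, r, 25, 8), (u, 4, 19, y, 25, 8), (u, 5, 11, v, 25, 8), (u, 5, 14, r, 25, 8), (u, 5, 19, y, 25, 8)}
Selection F <= A: {(n, 36, 12, a, 29, 9), (n, 36, 37, y, 29, 9), (n, 36, 6, p, 29, 9), (n, 6, 12, a, 29, 9), (n, 6, 37, y, 29, 9), (n, 6, 6, p, 29, 9), (u, 22, 11, v, 25, 8), (u, 22, 14, r, 25, 8), (u, 22, 19, y, 25, 8), (u, 4, 11, v, 25, 8), (u, 4, 14, r, 25, 8), (u, 4, 19, y, 25, 8), (u, 5, 11, v, 25, 8), (u, 5, 14, r, 25, 8), (u, 5, 19, y, 25, 8)}
Keep only column(s) F, E, D (9 duplicate(s) eliminated): {(8, u, r), (8, u, v), (8, u, y), (9, n, a), (9, n, p), (9, n, y)}

{(8, u, r), (8, u, v), (8, u, y), (9, n, a), (9, n, p), (9, n, y)}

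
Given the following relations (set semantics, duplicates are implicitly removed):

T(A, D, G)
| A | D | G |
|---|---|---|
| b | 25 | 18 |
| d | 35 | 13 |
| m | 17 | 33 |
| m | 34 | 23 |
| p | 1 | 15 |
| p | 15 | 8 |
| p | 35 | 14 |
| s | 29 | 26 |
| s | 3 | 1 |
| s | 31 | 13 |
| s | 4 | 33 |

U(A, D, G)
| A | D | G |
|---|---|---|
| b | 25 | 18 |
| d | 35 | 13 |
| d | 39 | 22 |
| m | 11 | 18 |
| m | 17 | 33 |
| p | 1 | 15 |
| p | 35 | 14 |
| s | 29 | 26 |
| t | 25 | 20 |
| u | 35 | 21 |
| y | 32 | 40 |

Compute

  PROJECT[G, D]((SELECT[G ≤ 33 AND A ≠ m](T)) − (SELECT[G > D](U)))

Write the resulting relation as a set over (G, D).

{(1, 3), (13, 31), (13, 35), (14, 35), (18, 25), (26, 29), (33, 4), (8, 15)}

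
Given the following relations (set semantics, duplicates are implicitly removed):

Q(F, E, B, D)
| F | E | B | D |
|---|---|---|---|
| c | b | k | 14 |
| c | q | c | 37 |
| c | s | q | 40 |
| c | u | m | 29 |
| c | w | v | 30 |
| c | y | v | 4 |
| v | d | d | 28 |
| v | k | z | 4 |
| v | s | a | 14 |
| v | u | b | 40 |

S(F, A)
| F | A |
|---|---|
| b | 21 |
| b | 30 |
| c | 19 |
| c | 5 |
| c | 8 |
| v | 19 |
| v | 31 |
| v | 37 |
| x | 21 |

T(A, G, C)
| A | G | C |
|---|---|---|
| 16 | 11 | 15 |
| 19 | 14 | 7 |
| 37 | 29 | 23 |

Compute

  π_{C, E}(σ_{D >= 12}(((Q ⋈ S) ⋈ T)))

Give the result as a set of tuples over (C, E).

Joining Q and S on F yields {(c, b, k, 14, 19), (c, b, k, 14, 5), (c, b, k, 14, 8), (c, q, c, 37, 19), (c, q, c, 37, 5), (c, q, c, 37, 8), (c, s, q, 40, 19), (c, s, q, 40, 5), (c, s, q, 40, 8), (c, u, m, 29, 19), (c, u, m, 29, 5), (c, u, m, 29, 8), (c, w, v, 30, 19), (c, w, v, 30, 5), (c, w, v, 30, 8), (c, y, v, 4, 19), (c, y, v, 4, 5), (c, y, v, 4, 8), (v, d, d, 28, 19), (v, d, d, 28, 31), (v, d, d, 28, 37), (v, k, z, 4, 19), (v, k, z, 4, 31), (v, k, z, 4, 37), (v, s, a, 14, 19), (v, s, a, 14, 31), (v, s, a, 14, 37), (v, u, b, 40, 19), (v, u, b, 40, 31), (v, u, b, 40, 37)}.
Joining (Q ⋈ S) and T on A yields {(c, b, k, 14, 19, 14, 7), (c, q, c, 37, 19, 14, 7), (c, s, q, 40, 19, 14, 7), (c, u, m, 29, 19, 14, 7), (c, w, v, 30, 19, 14, 7), (c, y, v, 4, 19, 14, 7), (v, d, d, 28, 19, 14, 7), (v, d, d, 28, 37, 29, 23), (v, k, z, 4, 19, 14, 7), (v, k, z, 4, 37, 29, 23), (v, s, a, 14, 19, 14, 7), (v, s, a, 14, 37, 29, 23), (v, u, b, 40, 19, 14, 7), (v, u, b, 40, 37, 29, 23)}.
σ[D >= 12]: keep tuples satisfying D >= 12 → {(c, b, k, 14, 19, 14, 7), (c, q, c, 37, 19, 14, 7), (c, s, q, 40, 19, 14, 7), (c, u, m, 29, 19, 14, 7), (c, w, v, 30, 19, 14, 7), (v, d, d, 28, 19, 14, 7), (v, d, d, 28, 37, 29, 23), (v, s, a, 14, 19, 14, 7), (v, s, a, 14, 37, 29, 23), (v, u, b, 40, 19, 14, 7), (v, u, b, 40, 37, 29, 23)}
Projecting to C, E (2 duplicate(s) eliminated): {(23, d), (23, s), (23, u), (7, b), (7, d), (7, q), (7, s), (7, u), (7, w)}

{(23, d), (23, s), (23, u), (7, b), (7, d), (7, q), (7, s), (7, u), (7, w)}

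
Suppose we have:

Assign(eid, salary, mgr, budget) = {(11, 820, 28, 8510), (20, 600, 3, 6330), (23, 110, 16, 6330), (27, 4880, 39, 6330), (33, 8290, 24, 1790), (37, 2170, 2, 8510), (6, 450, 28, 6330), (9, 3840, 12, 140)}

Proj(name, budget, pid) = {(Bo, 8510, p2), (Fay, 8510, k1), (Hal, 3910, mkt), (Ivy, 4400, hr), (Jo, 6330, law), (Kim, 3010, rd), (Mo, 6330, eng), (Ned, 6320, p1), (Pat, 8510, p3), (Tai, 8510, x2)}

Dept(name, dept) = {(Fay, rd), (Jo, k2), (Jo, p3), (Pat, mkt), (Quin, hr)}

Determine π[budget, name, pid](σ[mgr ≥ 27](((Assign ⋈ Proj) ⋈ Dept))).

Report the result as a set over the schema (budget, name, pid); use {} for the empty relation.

{(6330, Jo, law), (8510, Fay, k1), (8510, Pat, p3)}

Joining Assign and Proj on budget yields {(11, 820, 28, 8510, Bo, p2), (11, 820, 28, 8510, Fay, k1), (11, 820, 28, 8510, Pat, p3), (11, 820, 28, 8510, Tai, x2), (20, 600, 3, 6330, Jo, law), (20, 600, 3, 6330, Mo, eng), (23, 110, 16, 6330, Jo, law), (23, 110, 16, 6330, Mo, eng), (27, 4880, 39, 6330, Jo, law), (27, 4880, 39, 6330, Mo, eng), (37, 2170, 2, 8510, Bo, p2), (37, 2170, 2, 8510, Fay, k1), (37, 2170, 2, 8510, Pat, p3), (37, 2170, 2, 8510, Tai, x2), (6, 450, 28, 6330, Jo, law), (6, 450, 28, 6330, Mo, eng)}.
Joining (Assign ⋈ Proj) and Dept on name yields {(11, 820, 28, 8510, Fay, k1, rd), (11, 820, 28, 8510, Pat, p3, mkt), (20, 600, 3, 6330, Jo, law, k2), (20, 600, 3, 6330, Jo, law, p3), (23, 110, 16, 6330, Jo, law, k2), (23, 110, 16, 6330, Jo, law, p3), (27, 4880, 39, 6330, Jo, law, k2), (27, 4880, 39, 6330, Jo, law, p3), (37, 2170, 2, 8510, Fay, k1, rd), (37, 2170, 2, 8510, Pat, p3, mkt), (6, 450, 28, 6330, Jo, law, k2), (6, 450, 28, 6330, Jo, law, p3)}.
σ[mgr ≥ 27]: keep tuples satisfying mgr ≥ 27 → {(11, 820, 28, 8510, Fay, k1, rd), (11, 820, 28, 8510, Pat, p3, mkt), (27, 4880, 39, 6330, Jo, law, k2), (27, 4880, 39, 6330, Jo, law, p3), (6, 450, 28, 6330, Jo, law, k2), (6, 450, 28, 6330, Jo, law, p3)}
π[budget, name, pid]: project onto (budget, name, pid) (3 duplicate(s) eliminated) → {(6330, Jo, law), (8510, Fay, k1), (8510, Pat, p3)}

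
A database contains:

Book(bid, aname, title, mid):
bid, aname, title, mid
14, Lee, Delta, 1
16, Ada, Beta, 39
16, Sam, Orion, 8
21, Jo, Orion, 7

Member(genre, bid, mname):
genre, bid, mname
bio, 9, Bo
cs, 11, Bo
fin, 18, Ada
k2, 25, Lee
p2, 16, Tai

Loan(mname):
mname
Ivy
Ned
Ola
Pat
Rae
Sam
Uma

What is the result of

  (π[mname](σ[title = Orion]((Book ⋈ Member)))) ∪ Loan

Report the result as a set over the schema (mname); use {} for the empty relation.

Joining Book and Member on bid yields {(16, Ada, Beta, 39, p2, Tai), (16, Sam, Orion, 8, p2, Tai)}.
Apply σ_{title = Orion}; surviving tuples: {(16, Sam, Orion, 8, p2, Tai)}
π_{mname} gives {Tai}.
Taking the union: {Ivy, Ned, Ola, Pat, Rae, Sam, Tai, Uma}

{Ivy, Ned, Ola, Pat, Rae, Sam, Tai, Uma}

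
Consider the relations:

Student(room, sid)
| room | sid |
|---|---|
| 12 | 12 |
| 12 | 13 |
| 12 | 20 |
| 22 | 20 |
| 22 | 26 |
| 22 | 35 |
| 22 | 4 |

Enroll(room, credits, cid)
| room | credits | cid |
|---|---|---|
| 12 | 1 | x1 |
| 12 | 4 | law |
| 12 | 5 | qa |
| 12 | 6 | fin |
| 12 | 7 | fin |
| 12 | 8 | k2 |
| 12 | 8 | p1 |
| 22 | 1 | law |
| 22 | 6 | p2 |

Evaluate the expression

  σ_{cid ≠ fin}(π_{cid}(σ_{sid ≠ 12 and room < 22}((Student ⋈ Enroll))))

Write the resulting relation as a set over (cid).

Student ⋈ Enroll (natural join on room): {(12, 12, 1, x1), (12, 12, 4, law), (12, 12, 5, qa), (12, 12, 6, fin), (12, 12, 7, fin), (12, 12, 8, k2), (12, 12, 8, p1), (12, 13, 1, x1), (12, 13, 4, law), (12, 13, 5, qa), (12, 13, 6, fin), (12, 13, 7, fin), (12, 13, 8, k2), (12, 13, 8, p1), (12, 20, 1, x1), (12, 20, 4, law), (12, 20, 5, qa), (12, 20, 6, fin), (12, 20, 7, fin), (12, 20, 8, k2), (12, 20, 8, p1), (22, 20, 1, law), (22, 20, 6, p2), (22, 26, 1, law), (22, 26, 6, p2), (22, 35, 1, law), (22, 35, 6, p2), (22, 4, 1, law), (22, 4, 6, p2)}
Selection sid ≠ 12 and room < 22: {(12, 13, 1, x1), (12, 13, 4, law), (12, 13, 5, qa), (12, 13, 6, fin), (12, 13, 7, fin), (12, 13, 8, k2), (12, 13, 8, p1), (12, 20, 1, x1), (12, 20, 4, law), (12, 20, 5, qa), (12, 20, 6, fin), (12, 20, 7, fin), (12, 20, 8, k2), (12, 20, 8, p1)}
π[cid]: project onto (cid) (8 duplicate(s) eliminated) → {fin, k2, law, p1, qa, x1}
Selection cid ≠ fin: {k2, law, p1, qa, x1}

{k2, law, p1, qa, x1}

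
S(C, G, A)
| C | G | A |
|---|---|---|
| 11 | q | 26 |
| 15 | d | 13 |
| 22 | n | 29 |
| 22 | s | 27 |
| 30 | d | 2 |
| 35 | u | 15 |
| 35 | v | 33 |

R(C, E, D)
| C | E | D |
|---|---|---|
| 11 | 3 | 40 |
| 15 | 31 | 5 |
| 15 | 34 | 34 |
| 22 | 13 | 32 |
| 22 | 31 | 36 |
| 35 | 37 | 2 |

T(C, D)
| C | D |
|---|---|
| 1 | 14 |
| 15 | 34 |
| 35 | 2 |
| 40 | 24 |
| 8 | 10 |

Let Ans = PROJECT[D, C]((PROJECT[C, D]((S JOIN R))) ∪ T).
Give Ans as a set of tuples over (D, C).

{(10, 8), (14, 1), (2, 35), (24, 40), (32, 22), (34, 15), (36, 22), (40, 11), (5, 15)}

S ⋈ R (natural join on C): {(11, q, 26, 3, 40), (15, d, 13, 31, 5), (15, d, 13, 34, 34), (22, n, 29, 13, 32), (22, n, 29, 31, 36), (22, s, 27, 13, 32), (22, s, 27, 31, 36), (35, u, 15, 37, 2), (35, v, 33, 37, 2)}
Keep only column(s) C, D (3 duplicate(s) eliminated): {(11, 40), (15, 34), (15, 5), (22, 32), (22, 36), (35, 2)}
Taking the union: {(1, 14), (11, 40), (15, 34), (15, 5), (22, 32), (22, 36), (35, 2), (40, 24), (8, 10)}
Keep only column(s) D, C: {(10, 8), (14, 1), (2, 35), (24, 40), (32, 22), (34, 15), (36, 22), (40, 11), (5, 15)}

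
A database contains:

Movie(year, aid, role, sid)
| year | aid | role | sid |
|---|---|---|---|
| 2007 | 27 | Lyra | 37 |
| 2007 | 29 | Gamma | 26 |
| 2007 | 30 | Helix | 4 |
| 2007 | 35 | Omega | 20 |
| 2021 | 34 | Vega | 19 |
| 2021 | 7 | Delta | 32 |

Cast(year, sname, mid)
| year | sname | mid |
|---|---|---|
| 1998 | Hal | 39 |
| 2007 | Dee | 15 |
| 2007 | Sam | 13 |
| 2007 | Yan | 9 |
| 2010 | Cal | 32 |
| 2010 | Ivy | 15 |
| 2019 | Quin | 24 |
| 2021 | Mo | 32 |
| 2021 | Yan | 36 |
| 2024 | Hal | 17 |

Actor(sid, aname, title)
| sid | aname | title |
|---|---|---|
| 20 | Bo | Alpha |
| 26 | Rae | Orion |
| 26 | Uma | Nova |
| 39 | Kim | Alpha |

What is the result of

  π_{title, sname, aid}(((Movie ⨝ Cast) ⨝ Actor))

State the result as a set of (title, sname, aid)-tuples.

{(Alpha, Dee, 35), (Alpha, Sam, 35), (Alpha, Yan, 35), (Nova, Dee, 29), (Nova, Sam, 29), (Nova, Yan, 29), (Orion, Dee, 29), (Orion, Sam, 29), (Orion, Yan, 29)}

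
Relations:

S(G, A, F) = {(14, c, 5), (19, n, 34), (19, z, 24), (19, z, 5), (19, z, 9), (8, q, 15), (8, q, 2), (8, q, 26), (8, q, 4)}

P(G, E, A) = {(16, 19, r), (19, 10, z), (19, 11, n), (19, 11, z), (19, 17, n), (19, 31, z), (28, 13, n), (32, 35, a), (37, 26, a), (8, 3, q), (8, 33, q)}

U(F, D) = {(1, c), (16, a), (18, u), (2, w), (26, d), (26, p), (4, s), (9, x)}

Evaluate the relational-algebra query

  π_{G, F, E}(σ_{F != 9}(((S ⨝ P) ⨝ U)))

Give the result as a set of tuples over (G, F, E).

Joining S and P on G, A yields {(19, n, 34, 11), (19, n, 34, 17), (19, z, 24, 10), (19, z, 24, 11), (19, z, 24, 31), (19, z, 5, 10), (19, z, 5, 11), (19, z, 5, 31), (19, z, 9, 10), (19, z, 9, 11), (19, z, 9, 31), (8, q, 15, 3), (8, q, 15, 33), (8, q, 2, 3), (8, q, 2, 33), (8, q, 26, 3), (8, q, 26, 33), (8, q, 4, 3), (8, q, 4, 33)}.
Joining (S ⨝ P) and U on F yields {(19, z, 9, 10, x), (19, z, 9, 11, x), (19, z, 9, 31, x), (8, q, 2, 3, w), (8, q, 2, 33, w), (8, q, 26, 3, d), (8, q, 26, 3, p), (8, q, 26, 33, d), (8, q, 26, 33, p), (8, q, 4, 3, s), (8, q, 4, 33, s)}.
Filtering on F != 9 leaves {(8, q, 2, 3, w), (8, q, 2, 33, w), (8, q, 26, 3, d), (8, q, 26, 3, p), (8, q, 26, 33, d), (8, q, 26, 33, p), (8, q, 4, 3, s), (8, q, 4, 33, s)}.
π_{G, F, E} gives {(8, 2, 3), (8, 2, 33), (8, 26, 3), (8, 26, 33), (8, 4, 3), (8, 4, 33)} (2 duplicate(s) eliminated).

{(8, 2, 3), (8, 2, 33), (8, 26, 3), (8, 26, 33), (8, 4, 3), (8, 4, 33)}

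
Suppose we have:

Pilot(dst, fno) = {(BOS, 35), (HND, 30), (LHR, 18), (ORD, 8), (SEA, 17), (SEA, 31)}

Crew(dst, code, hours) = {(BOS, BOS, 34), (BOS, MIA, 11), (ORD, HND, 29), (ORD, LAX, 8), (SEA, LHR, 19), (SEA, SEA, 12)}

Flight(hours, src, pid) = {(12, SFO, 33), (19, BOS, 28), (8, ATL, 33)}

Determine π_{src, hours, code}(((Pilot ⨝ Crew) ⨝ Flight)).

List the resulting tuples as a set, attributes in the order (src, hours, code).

Pilot ⋈ Crew (natural join on dst): {(BOS, 35, BOS, 34), (BOS, 35, MIA, 11), (ORD, 8, HND, 29), (ORD, 8, LAX, 8), (SEA, 17, LHR, 19), (SEA, 17, SEA, 12), (SEA, 31, LHR, 19), (SEA, 31, SEA, 12)}
(Pilot ⨝ Crew) ⋈ Flight (natural join on hours): {(ORD, 8, LAX, 8, ATL, 33), (SEA, 17, LHR, 19, BOS, 28), (SEA, 17, SEA, 12, SFO, 33), (SEA, 31, LHR, 19, BOS, 28), (SEA, 31, SEA, 12, SFO, 33)}
π[src, hours, code]: project onto (src, hours, code) (2 duplicate(s) eliminated) → {(ATL, 8, LAX), (BOS, 19, LHR), (SFO, 12, SEA)}

{(ATL, 8, LAX), (BOS, 19, LHR), (SFO, 12, SEA)}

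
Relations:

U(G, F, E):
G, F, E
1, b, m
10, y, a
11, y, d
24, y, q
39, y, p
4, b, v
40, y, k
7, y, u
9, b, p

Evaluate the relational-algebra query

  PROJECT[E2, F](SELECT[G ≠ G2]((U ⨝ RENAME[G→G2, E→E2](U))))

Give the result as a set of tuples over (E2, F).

ρ[G→G2, E→E2]: schema becomes (G2, F, E2); tuples unchanged.
Natural join on F: {(1, b, m, 1, m), (1, b, m, 4, v), (1, b, m, 9, p), (10, y, a, 10, a), (10, y, a, 11, d), (10, y, a, 24, q), (10, y, a, 39, p), (10, y, a, 40, k), (10, y, a, 7, u), (11, y, d, 10, a), (11, y, d, 11, d), (11, y, d, 24, q), (11, y, d, 39, p), (11, y, d, 40, k), (11, y, d, 7, u), (24, y, q, 10, a), (24, y, q, 11, d), (24, y, q, 24, q), (24, y, q, 39, p), (24, y, q, 40, k), (24, y, q, 7, u), (39, y, p, 10, a), (39, y, p, 11, d), (39, y, p, 24, q), (39, y, p, 39, p), (39, y, p, 40, k), (39, y, p, 7, u), (4, b, v, 1, m), (4, b, v, 4, v), (4, b, v, 9, p), (40, y, k, 10, a), (40, y, k, 11, d), (40, y, k, 24, q), (40, y, k, 39, p), (40, y, k, 40, k), (40, y, k, 7, u), (7, y, u, 10, a), (7, y, u, 11, d), (7, y, u, 24, q), (7, y, u, 39, p), (7, y, u, 40, k), (7, y, u, 7, u), (9, b, p, 1, m), (9, b, p, 4, v), (9, b, p, 9, p)}
Selection G ≠ G2: {(1, b, m, 4, v), (1, b, m, 9, p), (10, y, a, 11, d), (10, y, a, 24, q), (10, y, a, 39, p), (10, y, a, 40, k), (10, y, a, 7, u), (11, y, d, 10, a), (11, y, d, 24, q), (11, y, d, 39, p), (11, y, d, 40, k), (11, y, d, 7, u), (24, y, q, 10, a), (24, y, q, 11, d), (24, y, q, 39, p), (24, y, q, 40, k), (24, y, q, 7, u), (39, y, p, 10, a), (39, y, p, 11, d), (39, y, p, 24, q), (39, y, p, 40, k), (39, y, p, 7, u), (4, b, v, 1, m), (4, b, v, 9, p), (40, y, k, 10, a), (40, y, k, 11, d), (40, y, k, 24, q), (40, y, k, 39, p), (40, y, k, 7, u), (7, y, u, 10, a), (7, y, u, 11, d), (7, y, u, 24, q), (7, y, u, 39, p), (7, y, u, 40, k), (9, b, p, 1, m), (9, b, p, 4, v)}
π[E2, F]: project onto (E2, F) (27 duplicate(s) eliminated) → {(a, y), (d, y), (k, y), (m, b), (p, b), (p, y), (q, y), (u, y), (v, b)}

{(a, y), (d, y), (k, y), (m, b), (p, b), (p, y), (q, y), (u, y), (v, b)}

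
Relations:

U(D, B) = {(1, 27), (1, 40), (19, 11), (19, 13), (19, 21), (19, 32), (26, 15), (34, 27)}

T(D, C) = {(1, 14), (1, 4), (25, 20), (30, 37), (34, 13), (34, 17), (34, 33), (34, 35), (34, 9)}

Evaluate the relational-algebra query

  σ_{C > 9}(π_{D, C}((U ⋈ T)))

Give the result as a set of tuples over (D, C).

{(1, 14), (34, 13), (34, 17), (34, 33), (34, 35)}

U ⋈ T (natural join on D): {(1, 27, 14), (1, 27, 4), (1, 40, 14), (1, 40, 4), (34, 27, 13), (34, 27, 17), (34, 27, 33), (34, 27, 35), (34, 27, 9)}
Keep only column(s) D, C (2 duplicate(s) eliminated): {(1, 14), (1, 4), (34, 13), (34, 17), (34, 33), (34, 35), (34, 9)}
Selection C > 9: {(1, 14), (34, 13), (34, 17), (34, 33), (34, 35)}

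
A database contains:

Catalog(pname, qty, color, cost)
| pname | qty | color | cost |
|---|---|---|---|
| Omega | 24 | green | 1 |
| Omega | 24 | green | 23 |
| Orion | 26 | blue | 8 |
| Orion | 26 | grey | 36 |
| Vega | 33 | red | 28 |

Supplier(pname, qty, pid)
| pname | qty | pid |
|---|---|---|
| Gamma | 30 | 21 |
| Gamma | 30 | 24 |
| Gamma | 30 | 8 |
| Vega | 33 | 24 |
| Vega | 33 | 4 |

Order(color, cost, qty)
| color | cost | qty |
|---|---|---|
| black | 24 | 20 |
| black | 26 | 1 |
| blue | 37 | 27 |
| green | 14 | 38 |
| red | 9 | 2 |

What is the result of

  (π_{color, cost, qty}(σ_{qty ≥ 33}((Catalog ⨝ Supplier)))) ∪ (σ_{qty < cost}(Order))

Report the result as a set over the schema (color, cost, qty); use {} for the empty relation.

{(black, 24, 20), (black, 26, 1), (blue, 37, 27), (red, 28, 33), (red, 9, 2)}

Joining Catalog and Supplier on pname, qty yields {(Vega, 33, red, 28, 24), (Vega, 33, red, 28, 4)}.
Apply σ_{qty ≥ 33}; surviving tuples: {(Vega, 33, red, 28, 24), (Vega, 33, red, 28, 4)}
π[color, cost, qty]: project onto (color, cost, qty) (1 duplicate(s) eliminated) → {(red, 28, 33)}
Apply σ_{qty < cost}; surviving tuples: {(black, 24, 20), (black, 26, 1), (blue, 37, 27), (red, 9, 2)}
Union: {(red, 28, 33)} with {(black, 24, 20), (black, 26, 1), (blue, 37, 27), (red, 9, 2)} → {(black, 24, 20), (black, 26, 1), (blue, 37, 27), (red, 28, 33), (red, 9, 2)}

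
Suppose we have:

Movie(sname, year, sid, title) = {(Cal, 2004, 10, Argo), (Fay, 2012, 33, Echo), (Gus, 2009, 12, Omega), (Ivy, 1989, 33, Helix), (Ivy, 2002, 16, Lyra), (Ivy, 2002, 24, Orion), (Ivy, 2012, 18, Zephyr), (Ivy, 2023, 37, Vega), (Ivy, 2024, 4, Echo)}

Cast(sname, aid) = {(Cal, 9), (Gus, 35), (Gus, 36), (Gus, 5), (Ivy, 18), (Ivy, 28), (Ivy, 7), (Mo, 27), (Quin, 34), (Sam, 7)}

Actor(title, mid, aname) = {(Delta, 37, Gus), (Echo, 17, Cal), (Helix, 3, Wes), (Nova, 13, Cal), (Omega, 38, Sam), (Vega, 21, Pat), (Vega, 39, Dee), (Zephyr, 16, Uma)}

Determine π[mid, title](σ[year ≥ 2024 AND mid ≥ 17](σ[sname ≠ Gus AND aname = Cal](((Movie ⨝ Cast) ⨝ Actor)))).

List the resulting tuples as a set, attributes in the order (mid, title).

{(17, Echo)}

Movie ⋈ Cast (natural join on sname): {(Cal, 2004, 10, Argo, 9), (Gus, 2009, 12, Omega, 35), (Gus, 2009, 12, Omega, 36), (Gus, 2009, 12, Omega, 5), (Ivy, 1989, 33, Helix, 18), (Ivy, 1989, 33, Helix, 28), (Ivy, 1989, 33, Helix, 7), (Ivy, 2002, 16, Lyra, 18), (Ivy, 2002, 16, Lyra, 28), (Ivy, 2002, 16, Lyra, 7), (Ivy, 2002, 24, Orion, 18), (Ivy, 2002, 24, Orion, 28), (Ivy, 2002, 24, Orion, 7), (Ivy, 2012, 18, Zephyr, 18), (Ivy, 2012, 18, Zephyr, 28), (Ivy, 2012, 18, Zephyr, 7), (Ivy, 2023, 37, Vega, 18), (Ivy, 2023, 37, Vega, 28), (Ivy, 2023, 37, Vega, 7), (Ivy, 2024, 4, Echo, 18), (Ivy, 2024, 4, Echo, 28), (Ivy, 2024, 4, Echo, 7)}
(Movie ⨝ Cast) ⋈ Actor (natural join on title): {(Gus, 2009, 12, Omega, 35, 38, Sam), (Gus, 2009, 12, Omega, 36, 38, Sam), (Gus, 2009, 12, Omega, 5, 38, Sam), (Ivy, 1989, 33, Helix, 18, 3, Wes), (Ivy, 1989, 33, Helix, 28, 3, Wes), (Ivy, 1989, 33, Helix, 7, 3, Wes), (Ivy, 2012, 18, Zephyr, 18, 16, Uma), (Ivy, 2012, 18, Zephyr, 28, 16, Uma), (Ivy, 2012, 18, Zephyr, 7, 16, Uma), (Ivy, 2023, 37, Vega, 18, 21, Pat), (Ivy, 2023, 37, Vega, 18, 39, Dee), (Ivy, 2023, 37, Vega, 28, 21, Pat), (Ivy, 2023, 37, Vega, 28, 39, Dee), (Ivy, 2023, 37, Vega, 7, 21, Pat), (Ivy, 2023, 37, Vega, 7, 39, Dee), (Ivy, 2024, 4, Echo, 18, 17, Cal), (Ivy, 2024, 4, Echo, 28, 17, Cal), (Ivy, 2024, 4, Echo, 7, 17, Cal)}
σ[sname ≠ Gus AND aname = Cal]: keep tuples satisfying sname ≠ Gus AND aname = Cal → {(Ivy, 2024, 4, Echo, 18, 17, Cal), (Ivy, 2024, 4, Echo, 28, 17, Cal), (Ivy, 2024, 4, Echo, 7, 17, Cal)}
σ[year ≥ 2024 AND mid ≥ 17]: keep tuples satisfying year ≥ 2024 AND mid ≥ 17 → {(Ivy, 2024, 4, Echo, 18, 17, Cal), (Ivy, 2024, 4, Echo, 28, 17, Cal), (Ivy, 2024, 4, Echo, 7, 17, Cal)}
Keep only column(s) mid, title (2 duplicate(s) eliminated): {(17, Echo)}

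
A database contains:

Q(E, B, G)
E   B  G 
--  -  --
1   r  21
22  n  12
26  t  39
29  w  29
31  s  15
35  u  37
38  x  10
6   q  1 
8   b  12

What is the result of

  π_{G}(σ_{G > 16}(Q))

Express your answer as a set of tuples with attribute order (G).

Apply σ_{G > 16}; surviving tuples: {(1, r, 21), (26, t, 39), (29, w, 29), (35, u, 37)}
Projecting to G: {21, 29, 37, 39}

{21, 29, 37, 39}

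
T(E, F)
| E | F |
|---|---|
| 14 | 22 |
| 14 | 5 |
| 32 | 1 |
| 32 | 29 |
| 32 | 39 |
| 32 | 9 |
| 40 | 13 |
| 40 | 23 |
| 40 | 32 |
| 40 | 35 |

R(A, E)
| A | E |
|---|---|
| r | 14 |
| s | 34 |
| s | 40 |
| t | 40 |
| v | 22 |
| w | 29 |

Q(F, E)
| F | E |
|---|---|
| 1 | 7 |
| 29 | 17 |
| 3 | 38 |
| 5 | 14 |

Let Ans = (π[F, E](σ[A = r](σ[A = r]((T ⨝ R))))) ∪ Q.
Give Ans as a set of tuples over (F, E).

Joining T and R on E yields {(14, 22, r), (14, 5, r), (40, 13, s), (40, 13, t), (40, 23, s), (40, 23, t), (40, 32, s), (40, 32, t), (40, 35, s), (40, 35, t)}.
Apply σ_{A = r}; surviving tuples: {(14, 22, r), (14, 5, r)}
Apply σ_{A = r}; surviving tuples: {(14, 22, r), (14, 5, r)}
π[F, E]: project onto (F, E) → {(22, 14), (5, 14)}
Union: {(22, 14), (5, 14)} with {(1, 7), (29, 17), (3, 38), (5, 14)} → {(1, 7), (22, 14), (29, 17), (3, 38), (5, 14)}

{(1, 7), (22, 14), (29, 17), (3, 38), (5, 14)}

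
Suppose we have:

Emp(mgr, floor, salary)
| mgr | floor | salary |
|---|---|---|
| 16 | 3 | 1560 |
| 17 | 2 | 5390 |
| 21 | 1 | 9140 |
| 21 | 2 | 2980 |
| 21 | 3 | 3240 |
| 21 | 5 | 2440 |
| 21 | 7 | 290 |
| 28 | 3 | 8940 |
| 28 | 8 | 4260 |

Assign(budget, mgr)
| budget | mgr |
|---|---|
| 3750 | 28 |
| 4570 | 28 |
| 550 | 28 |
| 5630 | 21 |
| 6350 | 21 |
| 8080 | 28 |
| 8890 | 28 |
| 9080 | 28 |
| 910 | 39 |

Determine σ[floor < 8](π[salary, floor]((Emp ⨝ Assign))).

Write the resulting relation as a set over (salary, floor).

Joining Emp and Assign on mgr yields {(21, 1, 9140, 5630), (21, 1, 9140, 6350), (21, 2, 2980, 5630), (21, 2, 2980, 6350), (21, 3, 3240, 5630), (21, 3, 3240, 6350), (21, 5, 2440, 5630), (21, 5, 2440, 6350), (21, 7, 290, 5630), (21, 7, 290, 6350), (28, 3, 8940, 3750), (28, 3, 8940, 4570), (28, 3, 8940, 550), (28, 3, 8940, 8080), (28, 3, 8940, 8890), (28, 3, 8940, 9080), (28, 8, 4260, 3750), (28, 8, 4260, 4570), (28, 8, 4260, 550), (28, 8, 4260, 8080), (28, 8, 4260, 8890), (28, 8, 4260, 9080)}.
Projecting to salary, floor (15 duplicate(s) eliminated): {(2440, 5), (290, 7), (2980, 2), (3240, 3), (4260, 8), (8940, 3), (9140, 1)}
Filtering on floor < 8 leaves {(2440, 5), (290, 7), (2980, 2), (3240, 3), (8940, 3), (9140, 1)}.

{(2440, 5), (290, 7), (2980, 2), (3240, 3), (8940, 3), (9140, 1)}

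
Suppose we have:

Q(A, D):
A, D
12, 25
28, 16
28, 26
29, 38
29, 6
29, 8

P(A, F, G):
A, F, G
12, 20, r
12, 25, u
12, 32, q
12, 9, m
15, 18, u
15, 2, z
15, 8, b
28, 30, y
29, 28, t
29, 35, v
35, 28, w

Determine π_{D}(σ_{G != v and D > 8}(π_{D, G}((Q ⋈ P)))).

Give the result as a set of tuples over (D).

{16, 25, 26, 38}

Q ⋈ P (natural join on A): {(12, 25, 20, r), (12, 25, 25, u), (12, 25, 32, q), (12, 25, 9, m), (28, 16, 30, y), (28, 26, 30, y), (29, 38, 28, t), (29, 38, 35, v), (29, 6, 28, t), (29, 6, 35, v), (29, 8, 28, t), (29, 8, 35, v)}
π[D, G]: project onto (D, G) → {(16, y), (25, m), (25, q), (25, r), (25, u), (26, y), (38, t), (38, v), (6, t), (6, v), (8, t), (8, v)}
Filtering on G != v and D > 8 leaves {(16, y), (25, m), (25, q), (25, r), (25, u), (26, y), (38, t)}.
π[D]: project onto (D) (3 duplicate(s) eliminated) → {16, 25, 26, 38}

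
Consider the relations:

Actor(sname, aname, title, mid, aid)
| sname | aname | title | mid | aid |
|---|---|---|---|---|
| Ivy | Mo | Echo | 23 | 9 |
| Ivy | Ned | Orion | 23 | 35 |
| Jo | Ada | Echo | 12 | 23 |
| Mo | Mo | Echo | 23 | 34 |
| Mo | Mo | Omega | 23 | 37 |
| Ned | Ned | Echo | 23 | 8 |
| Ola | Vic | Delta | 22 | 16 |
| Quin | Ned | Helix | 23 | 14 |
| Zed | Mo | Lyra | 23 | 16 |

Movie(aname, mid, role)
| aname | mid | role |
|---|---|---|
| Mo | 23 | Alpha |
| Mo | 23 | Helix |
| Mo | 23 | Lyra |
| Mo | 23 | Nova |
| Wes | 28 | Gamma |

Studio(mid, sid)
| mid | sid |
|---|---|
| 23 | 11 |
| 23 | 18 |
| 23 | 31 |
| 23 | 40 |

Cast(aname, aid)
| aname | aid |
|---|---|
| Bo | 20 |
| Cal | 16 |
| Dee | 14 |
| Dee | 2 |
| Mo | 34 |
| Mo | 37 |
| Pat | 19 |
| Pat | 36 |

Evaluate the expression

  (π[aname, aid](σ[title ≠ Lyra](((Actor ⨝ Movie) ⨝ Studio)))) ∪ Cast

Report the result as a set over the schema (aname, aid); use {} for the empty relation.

{(Bo, 20), (Cal, 16), (Dee, 14), (Dee, 2), (Mo, 34), (Mo, 37), (Mo, 9), (Pat, 19), (Pat, 36)}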